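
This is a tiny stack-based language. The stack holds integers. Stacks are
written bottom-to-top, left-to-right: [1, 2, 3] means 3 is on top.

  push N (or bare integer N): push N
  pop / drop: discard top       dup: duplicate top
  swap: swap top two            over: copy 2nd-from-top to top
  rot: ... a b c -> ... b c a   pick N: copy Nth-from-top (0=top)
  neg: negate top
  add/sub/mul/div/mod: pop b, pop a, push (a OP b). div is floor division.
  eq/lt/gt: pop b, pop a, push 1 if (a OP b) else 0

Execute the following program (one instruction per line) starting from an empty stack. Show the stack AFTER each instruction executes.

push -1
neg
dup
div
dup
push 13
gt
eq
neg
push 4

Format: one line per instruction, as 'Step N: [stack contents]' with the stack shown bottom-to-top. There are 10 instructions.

Step 1: [-1]
Step 2: [1]
Step 3: [1, 1]
Step 4: [1]
Step 5: [1, 1]
Step 6: [1, 1, 13]
Step 7: [1, 0]
Step 8: [0]
Step 9: [0]
Step 10: [0, 4]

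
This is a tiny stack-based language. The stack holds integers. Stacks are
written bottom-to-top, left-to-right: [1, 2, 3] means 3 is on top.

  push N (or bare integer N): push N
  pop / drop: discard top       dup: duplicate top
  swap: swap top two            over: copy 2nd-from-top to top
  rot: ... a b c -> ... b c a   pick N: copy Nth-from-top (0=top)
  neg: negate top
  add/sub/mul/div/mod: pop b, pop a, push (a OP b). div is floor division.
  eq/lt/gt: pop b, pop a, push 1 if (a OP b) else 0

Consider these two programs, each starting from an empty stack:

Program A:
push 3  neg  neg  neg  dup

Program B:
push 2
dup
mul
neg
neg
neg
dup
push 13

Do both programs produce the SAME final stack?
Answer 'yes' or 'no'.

Answer: no

Derivation:
Program A trace:
  After 'push 3': [3]
  After 'neg': [-3]
  After 'neg': [3]
  After 'neg': [-3]
  After 'dup': [-3, -3]
Program A final stack: [-3, -3]

Program B trace:
  After 'push 2': [2]
  After 'dup': [2, 2]
  After 'mul': [4]
  After 'neg': [-4]
  After 'neg': [4]
  After 'neg': [-4]
  After 'dup': [-4, -4]
  After 'push 13': [-4, -4, 13]
Program B final stack: [-4, -4, 13]
Same: no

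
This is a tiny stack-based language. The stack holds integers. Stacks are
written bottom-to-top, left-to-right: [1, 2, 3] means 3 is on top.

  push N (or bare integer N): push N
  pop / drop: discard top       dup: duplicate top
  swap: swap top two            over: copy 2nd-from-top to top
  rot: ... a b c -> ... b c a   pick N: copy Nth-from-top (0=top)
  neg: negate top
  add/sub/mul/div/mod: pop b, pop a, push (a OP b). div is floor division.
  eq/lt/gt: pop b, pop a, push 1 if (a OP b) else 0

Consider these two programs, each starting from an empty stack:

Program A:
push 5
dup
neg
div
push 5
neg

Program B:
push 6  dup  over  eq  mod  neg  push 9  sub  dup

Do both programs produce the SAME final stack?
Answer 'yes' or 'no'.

Program A trace:
  After 'push 5': [5]
  After 'dup': [5, 5]
  After 'neg': [5, -5]
  After 'div': [-1]
  After 'push 5': [-1, 5]
  After 'neg': [-1, -5]
Program A final stack: [-1, -5]

Program B trace:
  After 'push 6': [6]
  After 'dup': [6, 6]
  After 'over': [6, 6, 6]
  After 'eq': [6, 1]
  After 'mod': [0]
  After 'neg': [0]
  After 'push 9': [0, 9]
  After 'sub': [-9]
  After 'dup': [-9, -9]
Program B final stack: [-9, -9]
Same: no

Answer: no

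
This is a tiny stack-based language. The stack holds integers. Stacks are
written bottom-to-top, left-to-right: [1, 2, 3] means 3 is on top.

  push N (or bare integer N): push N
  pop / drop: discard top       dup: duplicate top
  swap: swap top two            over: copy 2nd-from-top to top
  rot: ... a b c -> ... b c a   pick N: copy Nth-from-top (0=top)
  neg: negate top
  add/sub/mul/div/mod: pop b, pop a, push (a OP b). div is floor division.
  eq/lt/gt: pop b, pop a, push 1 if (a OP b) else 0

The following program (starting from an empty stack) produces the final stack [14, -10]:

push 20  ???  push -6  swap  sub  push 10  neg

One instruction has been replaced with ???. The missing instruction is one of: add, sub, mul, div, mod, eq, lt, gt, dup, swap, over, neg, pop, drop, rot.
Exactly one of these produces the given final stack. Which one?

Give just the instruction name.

Stack before ???: [20]
Stack after ???:  [-20]
The instruction that transforms [20] -> [-20] is: neg

Answer: neg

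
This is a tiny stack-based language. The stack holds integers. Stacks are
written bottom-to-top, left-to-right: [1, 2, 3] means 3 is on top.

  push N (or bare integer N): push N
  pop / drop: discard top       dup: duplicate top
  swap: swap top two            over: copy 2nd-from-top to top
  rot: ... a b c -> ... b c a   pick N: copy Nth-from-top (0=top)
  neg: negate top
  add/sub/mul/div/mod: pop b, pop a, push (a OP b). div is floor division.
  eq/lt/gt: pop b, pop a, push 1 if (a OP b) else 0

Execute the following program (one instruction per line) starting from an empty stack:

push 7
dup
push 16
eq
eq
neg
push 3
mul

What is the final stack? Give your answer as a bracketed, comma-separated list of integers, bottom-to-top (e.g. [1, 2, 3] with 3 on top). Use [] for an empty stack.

After 'push 7': [7]
After 'dup': [7, 7]
After 'push 16': [7, 7, 16]
After 'eq': [7, 0]
After 'eq': [0]
After 'neg': [0]
After 'push 3': [0, 3]
After 'mul': [0]

Answer: [0]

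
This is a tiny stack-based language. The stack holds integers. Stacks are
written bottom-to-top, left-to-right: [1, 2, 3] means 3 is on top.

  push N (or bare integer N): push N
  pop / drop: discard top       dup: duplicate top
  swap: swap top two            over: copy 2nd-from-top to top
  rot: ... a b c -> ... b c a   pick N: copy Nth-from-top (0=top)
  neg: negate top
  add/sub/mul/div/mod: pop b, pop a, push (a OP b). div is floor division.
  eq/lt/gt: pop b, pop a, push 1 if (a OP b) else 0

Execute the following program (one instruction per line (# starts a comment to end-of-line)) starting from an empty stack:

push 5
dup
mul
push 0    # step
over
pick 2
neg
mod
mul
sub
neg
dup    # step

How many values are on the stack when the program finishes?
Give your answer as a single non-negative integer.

After 'push 5': stack = [5] (depth 1)
After 'dup': stack = [5, 5] (depth 2)
After 'mul': stack = [25] (depth 1)
After 'push 0': stack = [25, 0] (depth 2)
After 'over': stack = [25, 0, 25] (depth 3)
After 'pick 2': stack = [25, 0, 25, 25] (depth 4)
After 'neg': stack = [25, 0, 25, -25] (depth 4)
After 'mod': stack = [25, 0, 0] (depth 3)
After 'mul': stack = [25, 0] (depth 2)
After 'sub': stack = [25] (depth 1)
After 'neg': stack = [-25] (depth 1)
After 'dup': stack = [-25, -25] (depth 2)

Answer: 2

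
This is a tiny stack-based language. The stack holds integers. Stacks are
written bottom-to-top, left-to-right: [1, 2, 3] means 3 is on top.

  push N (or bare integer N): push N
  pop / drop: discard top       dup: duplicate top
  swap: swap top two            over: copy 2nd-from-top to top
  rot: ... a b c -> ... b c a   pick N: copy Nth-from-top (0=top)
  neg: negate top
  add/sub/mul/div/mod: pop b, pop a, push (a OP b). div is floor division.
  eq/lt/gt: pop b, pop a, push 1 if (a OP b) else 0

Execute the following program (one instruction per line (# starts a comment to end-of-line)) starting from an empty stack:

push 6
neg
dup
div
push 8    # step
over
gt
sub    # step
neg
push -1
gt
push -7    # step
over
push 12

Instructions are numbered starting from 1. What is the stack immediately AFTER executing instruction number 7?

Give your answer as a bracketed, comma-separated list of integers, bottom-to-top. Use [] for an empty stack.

Step 1 ('push 6'): [6]
Step 2 ('neg'): [-6]
Step 3 ('dup'): [-6, -6]
Step 4 ('div'): [1]
Step 5 ('push 8'): [1, 8]
Step 6 ('over'): [1, 8, 1]
Step 7 ('gt'): [1, 1]

Answer: [1, 1]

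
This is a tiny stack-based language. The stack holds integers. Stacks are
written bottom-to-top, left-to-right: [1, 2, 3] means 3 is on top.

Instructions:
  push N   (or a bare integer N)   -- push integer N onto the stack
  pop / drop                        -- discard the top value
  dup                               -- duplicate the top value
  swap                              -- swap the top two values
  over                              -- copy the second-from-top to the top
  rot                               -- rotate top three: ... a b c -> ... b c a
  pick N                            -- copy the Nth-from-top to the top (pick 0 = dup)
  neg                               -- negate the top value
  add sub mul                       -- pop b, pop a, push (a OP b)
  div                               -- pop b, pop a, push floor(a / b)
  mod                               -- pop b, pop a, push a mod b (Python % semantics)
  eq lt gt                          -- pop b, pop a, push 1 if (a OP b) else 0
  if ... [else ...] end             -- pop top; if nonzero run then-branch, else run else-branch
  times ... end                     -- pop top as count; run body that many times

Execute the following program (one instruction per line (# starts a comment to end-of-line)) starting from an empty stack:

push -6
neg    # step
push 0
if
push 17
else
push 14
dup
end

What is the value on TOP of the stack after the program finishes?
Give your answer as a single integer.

Answer: 14

Derivation:
After 'push -6': [-6]
After 'neg': [6]
After 'push 0': [6, 0]
After 'if': [6]
After 'push 14': [6, 14]
After 'dup': [6, 14, 14]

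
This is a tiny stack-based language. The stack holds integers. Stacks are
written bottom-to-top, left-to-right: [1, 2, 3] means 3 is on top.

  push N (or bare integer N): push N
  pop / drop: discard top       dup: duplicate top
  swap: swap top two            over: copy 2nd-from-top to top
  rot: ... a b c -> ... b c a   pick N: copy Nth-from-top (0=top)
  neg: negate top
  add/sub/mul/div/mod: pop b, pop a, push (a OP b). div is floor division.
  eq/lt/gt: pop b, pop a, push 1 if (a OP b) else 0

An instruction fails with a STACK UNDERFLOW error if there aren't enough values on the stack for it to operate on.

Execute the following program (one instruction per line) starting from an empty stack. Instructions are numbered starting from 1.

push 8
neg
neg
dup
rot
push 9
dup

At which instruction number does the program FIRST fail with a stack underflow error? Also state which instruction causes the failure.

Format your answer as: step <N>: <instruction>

Step 1 ('push 8'): stack = [8], depth = 1
Step 2 ('neg'): stack = [-8], depth = 1
Step 3 ('neg'): stack = [8], depth = 1
Step 4 ('dup'): stack = [8, 8], depth = 2
Step 5 ('rot'): needs 3 value(s) but depth is 2 — STACK UNDERFLOW

Answer: step 5: rot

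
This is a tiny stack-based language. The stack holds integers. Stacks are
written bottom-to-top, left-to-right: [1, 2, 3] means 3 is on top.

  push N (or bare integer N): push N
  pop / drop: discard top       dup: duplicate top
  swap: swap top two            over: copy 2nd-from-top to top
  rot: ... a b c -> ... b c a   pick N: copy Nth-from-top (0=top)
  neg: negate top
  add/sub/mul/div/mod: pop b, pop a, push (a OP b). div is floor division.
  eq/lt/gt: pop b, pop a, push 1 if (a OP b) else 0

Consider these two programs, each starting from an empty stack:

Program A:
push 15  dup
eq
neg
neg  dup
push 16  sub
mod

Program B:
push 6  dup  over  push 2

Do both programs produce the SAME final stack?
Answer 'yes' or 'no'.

Answer: no

Derivation:
Program A trace:
  After 'push 15': [15]
  After 'dup': [15, 15]
  After 'eq': [1]
  After 'neg': [-1]
  After 'neg': [1]
  After 'dup': [1, 1]
  After 'push 16': [1, 1, 16]
  After 'sub': [1, -15]
  After 'mod': [-14]
Program A final stack: [-14]

Program B trace:
  After 'push 6': [6]
  After 'dup': [6, 6]
  After 'over': [6, 6, 6]
  After 'push 2': [6, 6, 6, 2]
Program B final stack: [6, 6, 6, 2]
Same: no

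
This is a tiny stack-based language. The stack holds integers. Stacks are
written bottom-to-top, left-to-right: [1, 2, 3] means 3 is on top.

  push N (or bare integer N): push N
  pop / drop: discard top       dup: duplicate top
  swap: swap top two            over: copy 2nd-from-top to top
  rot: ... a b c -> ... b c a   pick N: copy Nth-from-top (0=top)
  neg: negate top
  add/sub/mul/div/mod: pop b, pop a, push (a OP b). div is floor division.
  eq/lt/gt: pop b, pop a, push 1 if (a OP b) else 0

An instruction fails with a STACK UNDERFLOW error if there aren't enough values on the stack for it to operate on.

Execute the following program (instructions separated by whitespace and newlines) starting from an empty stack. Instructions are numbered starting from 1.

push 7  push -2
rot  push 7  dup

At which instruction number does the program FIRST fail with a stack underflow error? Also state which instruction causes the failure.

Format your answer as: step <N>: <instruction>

Answer: step 3: rot

Derivation:
Step 1 ('push 7'): stack = [7], depth = 1
Step 2 ('push -2'): stack = [7, -2], depth = 2
Step 3 ('rot'): needs 3 value(s) but depth is 2 — STACK UNDERFLOW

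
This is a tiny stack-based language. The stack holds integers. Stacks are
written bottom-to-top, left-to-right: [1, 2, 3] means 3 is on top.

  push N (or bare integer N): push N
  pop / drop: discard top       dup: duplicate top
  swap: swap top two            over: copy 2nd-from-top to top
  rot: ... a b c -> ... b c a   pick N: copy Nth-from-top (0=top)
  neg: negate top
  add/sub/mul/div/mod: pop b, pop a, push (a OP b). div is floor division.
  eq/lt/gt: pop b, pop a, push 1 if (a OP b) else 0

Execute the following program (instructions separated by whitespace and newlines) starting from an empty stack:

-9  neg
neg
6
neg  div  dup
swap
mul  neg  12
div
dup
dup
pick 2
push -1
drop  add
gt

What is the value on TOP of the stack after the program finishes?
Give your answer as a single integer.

Answer: 1

Derivation:
After 'push -9': [-9]
After 'neg': [9]
After 'neg': [-9]
After 'push 6': [-9, 6]
After 'neg': [-9, -6]
After 'div': [1]
After 'dup': [1, 1]
After 'swap': [1, 1]
After 'mul': [1]
After 'neg': [-1]
After 'push 12': [-1, 12]
After 'div': [-1]
After 'dup': [-1, -1]
After 'dup': [-1, -1, -1]
After 'pick 2': [-1, -1, -1, -1]
After 'push -1': [-1, -1, -1, -1, -1]
After 'drop': [-1, -1, -1, -1]
After 'add': [-1, -1, -2]
After 'gt': [-1, 1]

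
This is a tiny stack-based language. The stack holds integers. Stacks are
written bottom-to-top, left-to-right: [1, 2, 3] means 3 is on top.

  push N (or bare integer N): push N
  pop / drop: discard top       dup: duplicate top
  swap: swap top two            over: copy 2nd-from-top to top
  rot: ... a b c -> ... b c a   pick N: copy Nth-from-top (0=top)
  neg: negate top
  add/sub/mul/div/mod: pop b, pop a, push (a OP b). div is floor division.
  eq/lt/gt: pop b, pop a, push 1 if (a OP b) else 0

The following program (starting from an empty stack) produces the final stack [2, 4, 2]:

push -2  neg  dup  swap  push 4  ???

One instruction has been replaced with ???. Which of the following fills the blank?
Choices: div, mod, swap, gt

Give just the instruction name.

Answer: swap

Derivation:
Stack before ???: [2, 2, 4]
Stack after ???:  [2, 4, 2]
Checking each choice:
  div: produces [2, 0]
  mod: produces [2, 2]
  swap: MATCH
  gt: produces [2, 0]


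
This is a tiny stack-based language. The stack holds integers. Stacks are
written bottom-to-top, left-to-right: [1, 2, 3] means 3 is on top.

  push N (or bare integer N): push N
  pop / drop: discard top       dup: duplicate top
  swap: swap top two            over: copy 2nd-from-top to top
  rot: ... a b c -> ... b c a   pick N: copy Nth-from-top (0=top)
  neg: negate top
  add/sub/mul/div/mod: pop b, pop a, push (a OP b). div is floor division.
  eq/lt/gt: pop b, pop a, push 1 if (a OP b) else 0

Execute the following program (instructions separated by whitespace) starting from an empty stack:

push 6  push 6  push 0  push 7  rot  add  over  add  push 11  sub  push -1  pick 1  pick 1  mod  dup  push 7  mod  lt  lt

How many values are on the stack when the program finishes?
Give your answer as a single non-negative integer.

After 'push 6': stack = [6] (depth 1)
After 'push 6': stack = [6, 6] (depth 2)
After 'push 0': stack = [6, 6, 0] (depth 3)
After 'push 7': stack = [6, 6, 0, 7] (depth 4)
After 'rot': stack = [6, 0, 7, 6] (depth 4)
After 'add': stack = [6, 0, 13] (depth 3)
After 'over': stack = [6, 0, 13, 0] (depth 4)
After 'add': stack = [6, 0, 13] (depth 3)
After 'push 11': stack = [6, 0, 13, 11] (depth 4)
After 'sub': stack = [6, 0, 2] (depth 3)
After 'push -1': stack = [6, 0, 2, -1] (depth 4)
After 'pick 1': stack = [6, 0, 2, -1, 2] (depth 5)
After 'pick 1': stack = [6, 0, 2, -1, 2, -1] (depth 6)
After 'mod': stack = [6, 0, 2, -1, 0] (depth 5)
After 'dup': stack = [6, 0, 2, -1, 0, 0] (depth 6)
After 'push 7': stack = [6, 0, 2, -1, 0, 0, 7] (depth 7)
After 'mod': stack = [6, 0, 2, -1, 0, 0] (depth 6)
After 'lt': stack = [6, 0, 2, -1, 0] (depth 5)
After 'lt': stack = [6, 0, 2, 1] (depth 4)

Answer: 4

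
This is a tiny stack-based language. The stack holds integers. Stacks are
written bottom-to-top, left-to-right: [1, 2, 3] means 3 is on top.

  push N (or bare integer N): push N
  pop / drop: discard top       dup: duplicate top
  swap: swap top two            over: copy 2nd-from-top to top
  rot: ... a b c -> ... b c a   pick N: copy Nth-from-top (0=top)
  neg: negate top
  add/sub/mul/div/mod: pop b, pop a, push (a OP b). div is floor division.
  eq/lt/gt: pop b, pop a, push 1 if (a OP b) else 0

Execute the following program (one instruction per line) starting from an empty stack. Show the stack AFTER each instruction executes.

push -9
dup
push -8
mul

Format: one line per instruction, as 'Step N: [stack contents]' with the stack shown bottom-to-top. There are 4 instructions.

Step 1: [-9]
Step 2: [-9, -9]
Step 3: [-9, -9, -8]
Step 4: [-9, 72]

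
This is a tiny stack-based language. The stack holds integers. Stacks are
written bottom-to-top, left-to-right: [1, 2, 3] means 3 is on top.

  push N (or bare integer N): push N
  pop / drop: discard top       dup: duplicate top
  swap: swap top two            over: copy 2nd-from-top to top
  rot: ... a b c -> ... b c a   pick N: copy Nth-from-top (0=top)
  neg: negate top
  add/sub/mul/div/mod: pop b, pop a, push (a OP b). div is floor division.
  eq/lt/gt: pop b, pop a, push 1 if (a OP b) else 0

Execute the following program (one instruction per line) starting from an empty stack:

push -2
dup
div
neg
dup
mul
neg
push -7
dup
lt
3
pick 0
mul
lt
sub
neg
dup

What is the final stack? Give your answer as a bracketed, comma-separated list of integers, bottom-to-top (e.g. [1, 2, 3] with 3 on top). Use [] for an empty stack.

After 'push -2': [-2]
After 'dup': [-2, -2]
After 'div': [1]
After 'neg': [-1]
After 'dup': [-1, -1]
After 'mul': [1]
After 'neg': [-1]
After 'push -7': [-1, -7]
After 'dup': [-1, -7, -7]
After 'lt': [-1, 0]
After 'push 3': [-1, 0, 3]
After 'pick 0': [-1, 0, 3, 3]
After 'mul': [-1, 0, 9]
After 'lt': [-1, 1]
After 'sub': [-2]
After 'neg': [2]
After 'dup': [2, 2]

Answer: [2, 2]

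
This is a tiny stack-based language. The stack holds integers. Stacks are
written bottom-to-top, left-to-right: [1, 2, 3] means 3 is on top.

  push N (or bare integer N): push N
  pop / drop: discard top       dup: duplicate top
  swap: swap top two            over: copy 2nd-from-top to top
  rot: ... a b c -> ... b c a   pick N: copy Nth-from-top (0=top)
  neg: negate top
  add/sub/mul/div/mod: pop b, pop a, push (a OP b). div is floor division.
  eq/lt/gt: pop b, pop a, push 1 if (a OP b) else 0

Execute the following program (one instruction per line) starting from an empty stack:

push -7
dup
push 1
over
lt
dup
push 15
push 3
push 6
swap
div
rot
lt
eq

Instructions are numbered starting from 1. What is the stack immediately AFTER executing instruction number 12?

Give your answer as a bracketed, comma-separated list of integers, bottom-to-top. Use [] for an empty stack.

Step 1 ('push -7'): [-7]
Step 2 ('dup'): [-7, -7]
Step 3 ('push 1'): [-7, -7, 1]
Step 4 ('over'): [-7, -7, 1, -7]
Step 5 ('lt'): [-7, -7, 0]
Step 6 ('dup'): [-7, -7, 0, 0]
Step 7 ('push 15'): [-7, -7, 0, 0, 15]
Step 8 ('push 3'): [-7, -7, 0, 0, 15, 3]
Step 9 ('push 6'): [-7, -7, 0, 0, 15, 3, 6]
Step 10 ('swap'): [-7, -7, 0, 0, 15, 6, 3]
Step 11 ('div'): [-7, -7, 0, 0, 15, 2]
Step 12 ('rot'): [-7, -7, 0, 15, 2, 0]

Answer: [-7, -7, 0, 15, 2, 0]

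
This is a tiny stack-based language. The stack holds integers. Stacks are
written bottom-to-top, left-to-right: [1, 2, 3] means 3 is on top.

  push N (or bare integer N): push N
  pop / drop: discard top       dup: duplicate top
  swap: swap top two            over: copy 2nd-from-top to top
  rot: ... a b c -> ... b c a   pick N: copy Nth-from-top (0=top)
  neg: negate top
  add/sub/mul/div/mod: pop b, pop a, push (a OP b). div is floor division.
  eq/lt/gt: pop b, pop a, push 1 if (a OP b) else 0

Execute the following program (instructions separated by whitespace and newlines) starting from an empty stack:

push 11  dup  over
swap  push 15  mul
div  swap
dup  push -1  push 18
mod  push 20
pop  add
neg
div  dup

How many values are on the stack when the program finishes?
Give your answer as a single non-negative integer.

After 'push 11': stack = [11] (depth 1)
After 'dup': stack = [11, 11] (depth 2)
After 'over': stack = [11, 11, 11] (depth 3)
After 'swap': stack = [11, 11, 11] (depth 3)
After 'push 15': stack = [11, 11, 11, 15] (depth 4)
After 'mul': stack = [11, 11, 165] (depth 3)
After 'div': stack = [11, 0] (depth 2)
After 'swap': stack = [0, 11] (depth 2)
After 'dup': stack = [0, 11, 11] (depth 3)
After 'push -1': stack = [0, 11, 11, -1] (depth 4)
After 'push 18': stack = [0, 11, 11, -1, 18] (depth 5)
After 'mod': stack = [0, 11, 11, 17] (depth 4)
After 'push 20': stack = [0, 11, 11, 17, 20] (depth 5)
After 'pop': stack = [0, 11, 11, 17] (depth 4)
After 'add': stack = [0, 11, 28] (depth 3)
After 'neg': stack = [0, 11, -28] (depth 3)
After 'div': stack = [0, -1] (depth 2)
After 'dup': stack = [0, -1, -1] (depth 3)

Answer: 3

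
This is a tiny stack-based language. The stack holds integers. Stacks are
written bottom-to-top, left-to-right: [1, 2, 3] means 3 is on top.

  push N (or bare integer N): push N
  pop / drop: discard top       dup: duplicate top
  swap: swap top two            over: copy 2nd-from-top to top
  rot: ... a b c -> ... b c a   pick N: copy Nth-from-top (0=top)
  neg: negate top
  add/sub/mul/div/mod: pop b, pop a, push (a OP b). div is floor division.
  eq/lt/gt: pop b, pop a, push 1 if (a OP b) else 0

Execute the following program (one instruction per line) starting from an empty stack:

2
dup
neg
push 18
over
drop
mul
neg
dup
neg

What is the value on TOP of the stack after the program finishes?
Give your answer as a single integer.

After 'push 2': [2]
After 'dup': [2, 2]
After 'neg': [2, -2]
After 'push 18': [2, -2, 18]
After 'over': [2, -2, 18, -2]
After 'drop': [2, -2, 18]
After 'mul': [2, -36]
After 'neg': [2, 36]
After 'dup': [2, 36, 36]
After 'neg': [2, 36, -36]

Answer: -36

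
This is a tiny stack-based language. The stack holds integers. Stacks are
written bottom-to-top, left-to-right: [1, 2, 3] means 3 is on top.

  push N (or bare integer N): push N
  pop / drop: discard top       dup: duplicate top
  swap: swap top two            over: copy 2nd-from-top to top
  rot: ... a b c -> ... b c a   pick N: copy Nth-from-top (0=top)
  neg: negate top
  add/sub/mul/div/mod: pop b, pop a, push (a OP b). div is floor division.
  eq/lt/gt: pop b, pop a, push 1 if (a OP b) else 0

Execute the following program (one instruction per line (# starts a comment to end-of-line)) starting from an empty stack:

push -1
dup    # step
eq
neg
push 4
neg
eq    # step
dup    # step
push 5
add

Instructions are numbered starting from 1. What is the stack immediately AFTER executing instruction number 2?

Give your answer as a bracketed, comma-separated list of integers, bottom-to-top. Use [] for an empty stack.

Step 1 ('push -1'): [-1]
Step 2 ('dup'): [-1, -1]

Answer: [-1, -1]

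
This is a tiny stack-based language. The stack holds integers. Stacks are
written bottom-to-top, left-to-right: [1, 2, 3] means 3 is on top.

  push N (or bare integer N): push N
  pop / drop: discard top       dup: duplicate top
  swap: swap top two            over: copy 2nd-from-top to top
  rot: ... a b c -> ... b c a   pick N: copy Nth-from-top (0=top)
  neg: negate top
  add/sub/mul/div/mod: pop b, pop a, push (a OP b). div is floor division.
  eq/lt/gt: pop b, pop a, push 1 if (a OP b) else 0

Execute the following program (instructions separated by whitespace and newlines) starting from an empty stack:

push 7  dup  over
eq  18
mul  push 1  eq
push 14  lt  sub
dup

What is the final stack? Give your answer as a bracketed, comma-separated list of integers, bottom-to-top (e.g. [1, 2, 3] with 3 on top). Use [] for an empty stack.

Answer: [6, 6]

Derivation:
After 'push 7': [7]
After 'dup': [7, 7]
After 'over': [7, 7, 7]
After 'eq': [7, 1]
After 'push 18': [7, 1, 18]
After 'mul': [7, 18]
After 'push 1': [7, 18, 1]
After 'eq': [7, 0]
After 'push 14': [7, 0, 14]
After 'lt': [7, 1]
After 'sub': [6]
After 'dup': [6, 6]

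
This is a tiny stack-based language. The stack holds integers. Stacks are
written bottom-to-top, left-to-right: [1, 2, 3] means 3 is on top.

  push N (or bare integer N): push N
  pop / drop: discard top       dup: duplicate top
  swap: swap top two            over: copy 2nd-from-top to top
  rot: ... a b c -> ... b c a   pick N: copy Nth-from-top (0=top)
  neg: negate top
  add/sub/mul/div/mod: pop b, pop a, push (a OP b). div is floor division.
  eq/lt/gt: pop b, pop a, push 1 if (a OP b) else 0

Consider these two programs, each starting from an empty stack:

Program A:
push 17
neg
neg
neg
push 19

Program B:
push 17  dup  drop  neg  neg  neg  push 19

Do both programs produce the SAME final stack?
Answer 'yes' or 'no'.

Program A trace:
  After 'push 17': [17]
  After 'neg': [-17]
  After 'neg': [17]
  After 'neg': [-17]
  After 'push 19': [-17, 19]
Program A final stack: [-17, 19]

Program B trace:
  After 'push 17': [17]
  After 'dup': [17, 17]
  After 'drop': [17]
  After 'neg': [-17]
  After 'neg': [17]
  After 'neg': [-17]
  After 'push 19': [-17, 19]
Program B final stack: [-17, 19]
Same: yes

Answer: yes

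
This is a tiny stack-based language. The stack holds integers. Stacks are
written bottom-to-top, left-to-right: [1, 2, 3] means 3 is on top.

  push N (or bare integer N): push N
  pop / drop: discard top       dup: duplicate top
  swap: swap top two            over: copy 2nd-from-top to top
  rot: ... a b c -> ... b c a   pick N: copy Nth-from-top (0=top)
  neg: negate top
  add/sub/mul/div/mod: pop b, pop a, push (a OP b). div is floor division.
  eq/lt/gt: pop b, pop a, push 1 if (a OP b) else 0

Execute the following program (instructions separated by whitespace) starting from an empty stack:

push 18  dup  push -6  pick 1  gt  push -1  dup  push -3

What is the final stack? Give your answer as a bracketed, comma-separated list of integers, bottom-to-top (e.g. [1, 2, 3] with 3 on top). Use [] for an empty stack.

Answer: [18, 18, 0, -1, -1, -3]

Derivation:
After 'push 18': [18]
After 'dup': [18, 18]
After 'push -6': [18, 18, -6]
After 'pick 1': [18, 18, -6, 18]
After 'gt': [18, 18, 0]
After 'push -1': [18, 18, 0, -1]
After 'dup': [18, 18, 0, -1, -1]
After 'push -3': [18, 18, 0, -1, -1, -3]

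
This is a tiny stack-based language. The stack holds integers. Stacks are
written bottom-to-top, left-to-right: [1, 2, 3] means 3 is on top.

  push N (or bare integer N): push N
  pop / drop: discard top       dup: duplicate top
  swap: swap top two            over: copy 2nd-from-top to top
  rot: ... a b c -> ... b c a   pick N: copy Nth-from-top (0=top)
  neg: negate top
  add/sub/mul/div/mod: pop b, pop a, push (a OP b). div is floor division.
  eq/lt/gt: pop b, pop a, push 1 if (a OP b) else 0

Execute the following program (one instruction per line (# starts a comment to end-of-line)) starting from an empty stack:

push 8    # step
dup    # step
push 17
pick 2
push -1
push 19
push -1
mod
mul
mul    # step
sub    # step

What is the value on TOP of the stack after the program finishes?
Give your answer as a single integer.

Answer: 17

Derivation:
After 'push 8': [8]
After 'dup': [8, 8]
After 'push 17': [8, 8, 17]
After 'pick 2': [8, 8, 17, 8]
After 'push -1': [8, 8, 17, 8, -1]
After 'push 19': [8, 8, 17, 8, -1, 19]
After 'push -1': [8, 8, 17, 8, -1, 19, -1]
After 'mod': [8, 8, 17, 8, -1, 0]
After 'mul': [8, 8, 17, 8, 0]
After 'mul': [8, 8, 17, 0]
After 'sub': [8, 8, 17]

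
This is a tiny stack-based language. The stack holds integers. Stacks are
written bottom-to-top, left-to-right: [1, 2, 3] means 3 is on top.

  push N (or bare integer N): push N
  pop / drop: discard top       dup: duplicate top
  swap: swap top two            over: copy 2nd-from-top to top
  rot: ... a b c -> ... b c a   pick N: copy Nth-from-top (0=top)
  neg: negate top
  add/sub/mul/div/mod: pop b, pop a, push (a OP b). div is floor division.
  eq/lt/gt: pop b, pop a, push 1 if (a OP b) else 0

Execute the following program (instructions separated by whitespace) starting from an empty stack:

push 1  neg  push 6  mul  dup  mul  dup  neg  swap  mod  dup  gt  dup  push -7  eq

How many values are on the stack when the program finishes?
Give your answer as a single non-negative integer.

Answer: 2

Derivation:
After 'push 1': stack = [1] (depth 1)
After 'neg': stack = [-1] (depth 1)
After 'push 6': stack = [-1, 6] (depth 2)
After 'mul': stack = [-6] (depth 1)
After 'dup': stack = [-6, -6] (depth 2)
After 'mul': stack = [36] (depth 1)
After 'dup': stack = [36, 36] (depth 2)
After 'neg': stack = [36, -36] (depth 2)
After 'swap': stack = [-36, 36] (depth 2)
After 'mod': stack = [0] (depth 1)
After 'dup': stack = [0, 0] (depth 2)
After 'gt': stack = [0] (depth 1)
After 'dup': stack = [0, 0] (depth 2)
After 'push -7': stack = [0, 0, -7] (depth 3)
After 'eq': stack = [0, 0] (depth 2)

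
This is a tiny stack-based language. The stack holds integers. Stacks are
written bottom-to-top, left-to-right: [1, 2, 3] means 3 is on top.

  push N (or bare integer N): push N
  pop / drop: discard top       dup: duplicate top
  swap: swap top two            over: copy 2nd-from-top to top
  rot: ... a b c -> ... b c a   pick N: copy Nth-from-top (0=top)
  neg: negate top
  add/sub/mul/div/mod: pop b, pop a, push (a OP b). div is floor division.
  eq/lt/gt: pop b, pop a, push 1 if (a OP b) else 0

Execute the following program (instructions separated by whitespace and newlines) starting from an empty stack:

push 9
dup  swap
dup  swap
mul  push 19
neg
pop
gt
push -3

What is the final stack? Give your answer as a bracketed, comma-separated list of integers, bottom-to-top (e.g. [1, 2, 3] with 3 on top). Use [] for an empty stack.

Answer: [0, -3]

Derivation:
After 'push 9': [9]
After 'dup': [9, 9]
After 'swap': [9, 9]
After 'dup': [9, 9, 9]
After 'swap': [9, 9, 9]
After 'mul': [9, 81]
After 'push 19': [9, 81, 19]
After 'neg': [9, 81, -19]
After 'pop': [9, 81]
After 'gt': [0]
After 'push -3': [0, -3]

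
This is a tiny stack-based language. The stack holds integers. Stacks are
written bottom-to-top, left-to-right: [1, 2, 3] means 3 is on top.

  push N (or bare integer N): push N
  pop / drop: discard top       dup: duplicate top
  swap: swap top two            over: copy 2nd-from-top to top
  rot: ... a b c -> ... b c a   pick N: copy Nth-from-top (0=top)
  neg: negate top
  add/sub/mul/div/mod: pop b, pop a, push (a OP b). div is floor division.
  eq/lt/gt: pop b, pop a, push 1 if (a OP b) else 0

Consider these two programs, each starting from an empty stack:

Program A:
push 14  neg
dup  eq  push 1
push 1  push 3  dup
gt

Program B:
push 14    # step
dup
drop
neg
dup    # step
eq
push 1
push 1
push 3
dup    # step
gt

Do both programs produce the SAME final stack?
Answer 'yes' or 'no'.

Answer: yes

Derivation:
Program A trace:
  After 'push 14': [14]
  After 'neg': [-14]
  After 'dup': [-14, -14]
  After 'eq': [1]
  After 'push 1': [1, 1]
  After 'push 1': [1, 1, 1]
  After 'push 3': [1, 1, 1, 3]
  After 'dup': [1, 1, 1, 3, 3]
  After 'gt': [1, 1, 1, 0]
Program A final stack: [1, 1, 1, 0]

Program B trace:
  After 'push 14': [14]
  After 'dup': [14, 14]
  After 'drop': [14]
  After 'neg': [-14]
  After 'dup': [-14, -14]
  After 'eq': [1]
  After 'push 1': [1, 1]
  After 'push 1': [1, 1, 1]
  After 'push 3': [1, 1, 1, 3]
  After 'dup': [1, 1, 1, 3, 3]
  After 'gt': [1, 1, 1, 0]
Program B final stack: [1, 1, 1, 0]
Same: yes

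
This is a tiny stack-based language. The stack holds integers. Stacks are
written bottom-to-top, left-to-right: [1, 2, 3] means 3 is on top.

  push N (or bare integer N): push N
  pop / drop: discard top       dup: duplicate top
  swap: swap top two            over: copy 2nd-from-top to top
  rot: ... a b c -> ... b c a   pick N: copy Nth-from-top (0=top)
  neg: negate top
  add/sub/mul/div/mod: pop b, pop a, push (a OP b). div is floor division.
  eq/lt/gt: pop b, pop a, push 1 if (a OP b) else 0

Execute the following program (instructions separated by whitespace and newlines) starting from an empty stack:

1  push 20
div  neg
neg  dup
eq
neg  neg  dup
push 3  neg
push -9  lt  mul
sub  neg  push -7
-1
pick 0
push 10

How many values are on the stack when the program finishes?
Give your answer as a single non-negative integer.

After 'push 1': stack = [1] (depth 1)
After 'push 20': stack = [1, 20] (depth 2)
After 'div': stack = [0] (depth 1)
After 'neg': stack = [0] (depth 1)
After 'neg': stack = [0] (depth 1)
After 'dup': stack = [0, 0] (depth 2)
After 'eq': stack = [1] (depth 1)
After 'neg': stack = [-1] (depth 1)
After 'neg': stack = [1] (depth 1)
After 'dup': stack = [1, 1] (depth 2)
  ...
After 'neg': stack = [1, 1, -3] (depth 3)
After 'push -9': stack = [1, 1, -3, -9] (depth 4)
After 'lt': stack = [1, 1, 0] (depth 3)
After 'mul': stack = [1, 0] (depth 2)
After 'sub': stack = [1] (depth 1)
After 'neg': stack = [-1] (depth 1)
After 'push -7': stack = [-1, -7] (depth 2)
After 'push -1': stack = [-1, -7, -1] (depth 3)
After 'pick 0': stack = [-1, -7, -1, -1] (depth 4)
After 'push 10': stack = [-1, -7, -1, -1, 10] (depth 5)

Answer: 5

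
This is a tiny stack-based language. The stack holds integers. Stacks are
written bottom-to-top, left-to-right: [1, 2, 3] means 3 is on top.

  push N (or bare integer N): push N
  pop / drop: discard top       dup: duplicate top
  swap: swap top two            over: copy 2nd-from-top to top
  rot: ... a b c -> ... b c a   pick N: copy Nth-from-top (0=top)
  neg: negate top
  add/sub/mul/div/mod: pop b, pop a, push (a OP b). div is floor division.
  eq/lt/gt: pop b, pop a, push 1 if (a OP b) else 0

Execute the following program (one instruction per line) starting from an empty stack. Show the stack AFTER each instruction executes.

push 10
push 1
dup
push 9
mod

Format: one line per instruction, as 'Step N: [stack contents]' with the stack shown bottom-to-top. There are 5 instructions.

Step 1: [10]
Step 2: [10, 1]
Step 3: [10, 1, 1]
Step 4: [10, 1, 1, 9]
Step 5: [10, 1, 1]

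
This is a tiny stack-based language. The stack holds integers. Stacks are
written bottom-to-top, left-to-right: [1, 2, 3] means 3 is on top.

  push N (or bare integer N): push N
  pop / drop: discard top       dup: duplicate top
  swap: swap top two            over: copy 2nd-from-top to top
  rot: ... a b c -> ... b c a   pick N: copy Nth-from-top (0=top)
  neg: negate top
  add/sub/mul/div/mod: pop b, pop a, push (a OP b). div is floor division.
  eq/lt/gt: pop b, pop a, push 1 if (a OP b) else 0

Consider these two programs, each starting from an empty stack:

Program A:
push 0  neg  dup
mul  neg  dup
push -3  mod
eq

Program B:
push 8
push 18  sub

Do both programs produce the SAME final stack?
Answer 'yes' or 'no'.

Answer: no

Derivation:
Program A trace:
  After 'push 0': [0]
  After 'neg': [0]
  After 'dup': [0, 0]
  After 'mul': [0]
  After 'neg': [0]
  After 'dup': [0, 0]
  After 'push -3': [0, 0, -3]
  After 'mod': [0, 0]
  After 'eq': [1]
Program A final stack: [1]

Program B trace:
  After 'push 8': [8]
  After 'push 18': [8, 18]
  After 'sub': [-10]
Program B final stack: [-10]
Same: no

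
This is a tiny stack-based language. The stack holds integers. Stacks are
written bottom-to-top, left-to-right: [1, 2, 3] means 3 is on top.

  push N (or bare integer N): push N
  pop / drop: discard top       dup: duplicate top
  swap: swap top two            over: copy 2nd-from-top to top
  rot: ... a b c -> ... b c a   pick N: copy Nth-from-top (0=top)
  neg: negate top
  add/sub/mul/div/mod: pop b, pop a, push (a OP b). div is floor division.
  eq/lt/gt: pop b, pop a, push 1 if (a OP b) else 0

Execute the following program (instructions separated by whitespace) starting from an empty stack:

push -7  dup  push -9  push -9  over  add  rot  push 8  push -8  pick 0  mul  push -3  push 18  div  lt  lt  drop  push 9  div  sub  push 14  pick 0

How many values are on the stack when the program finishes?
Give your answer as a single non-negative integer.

Answer: 5

Derivation:
After 'push -7': stack = [-7] (depth 1)
After 'dup': stack = [-7, -7] (depth 2)
After 'push -9': stack = [-7, -7, -9] (depth 3)
After 'push -9': stack = [-7, -7, -9, -9] (depth 4)
After 'over': stack = [-7, -7, -9, -9, -9] (depth 5)
After 'add': stack = [-7, -7, -9, -18] (depth 4)
After 'rot': stack = [-7, -9, -18, -7] (depth 4)
After 'push 8': stack = [-7, -9, -18, -7, 8] (depth 5)
After 'push -8': stack = [-7, -9, -18, -7, 8, -8] (depth 6)
After 'pick 0': stack = [-7, -9, -18, -7, 8, -8, -8] (depth 7)
  ...
After 'push 18': stack = [-7, -9, -18, -7, 8, 64, -3, 18] (depth 8)
After 'div': stack = [-7, -9, -18, -7, 8, 64, -1] (depth 7)
After 'lt': stack = [-7, -9, -18, -7, 8, 0] (depth 6)
After 'lt': stack = [-7, -9, -18, -7, 0] (depth 5)
After 'drop': stack = [-7, -9, -18, -7] (depth 4)
After 'push 9': stack = [-7, -9, -18, -7, 9] (depth 5)
After 'div': stack = [-7, -9, -18, -1] (depth 4)
After 'sub': stack = [-7, -9, -17] (depth 3)
After 'push 14': stack = [-7, -9, -17, 14] (depth 4)
After 'pick 0': stack = [-7, -9, -17, 14, 14] (depth 5)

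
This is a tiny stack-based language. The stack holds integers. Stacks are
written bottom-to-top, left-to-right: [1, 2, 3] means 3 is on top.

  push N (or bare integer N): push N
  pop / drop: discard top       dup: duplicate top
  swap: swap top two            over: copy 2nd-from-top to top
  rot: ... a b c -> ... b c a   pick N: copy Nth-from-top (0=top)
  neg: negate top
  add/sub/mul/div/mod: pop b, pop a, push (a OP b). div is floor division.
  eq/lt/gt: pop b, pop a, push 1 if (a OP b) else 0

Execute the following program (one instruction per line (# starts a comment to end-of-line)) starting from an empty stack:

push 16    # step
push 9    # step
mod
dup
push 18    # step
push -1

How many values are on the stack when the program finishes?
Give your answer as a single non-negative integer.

After 'push 16': stack = [16] (depth 1)
After 'push 9': stack = [16, 9] (depth 2)
After 'mod': stack = [7] (depth 1)
After 'dup': stack = [7, 7] (depth 2)
After 'push 18': stack = [7, 7, 18] (depth 3)
After 'push -1': stack = [7, 7, 18, -1] (depth 4)

Answer: 4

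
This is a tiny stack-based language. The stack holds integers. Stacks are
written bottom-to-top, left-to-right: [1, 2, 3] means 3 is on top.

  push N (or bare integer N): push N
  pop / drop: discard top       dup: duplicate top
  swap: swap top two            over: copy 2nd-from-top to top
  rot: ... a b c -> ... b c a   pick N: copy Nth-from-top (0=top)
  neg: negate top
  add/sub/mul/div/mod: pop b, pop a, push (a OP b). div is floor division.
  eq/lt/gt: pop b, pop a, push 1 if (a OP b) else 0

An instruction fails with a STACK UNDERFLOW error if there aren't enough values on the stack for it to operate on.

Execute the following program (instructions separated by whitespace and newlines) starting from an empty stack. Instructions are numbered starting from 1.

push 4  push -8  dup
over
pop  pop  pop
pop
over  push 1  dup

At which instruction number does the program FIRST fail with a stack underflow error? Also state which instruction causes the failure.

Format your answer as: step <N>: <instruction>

Step 1 ('push 4'): stack = [4], depth = 1
Step 2 ('push -8'): stack = [4, -8], depth = 2
Step 3 ('dup'): stack = [4, -8, -8], depth = 3
Step 4 ('over'): stack = [4, -8, -8, -8], depth = 4
Step 5 ('pop'): stack = [4, -8, -8], depth = 3
Step 6 ('pop'): stack = [4, -8], depth = 2
Step 7 ('pop'): stack = [4], depth = 1
Step 8 ('pop'): stack = [], depth = 0
Step 9 ('over'): needs 2 value(s) but depth is 0 — STACK UNDERFLOW

Answer: step 9: over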